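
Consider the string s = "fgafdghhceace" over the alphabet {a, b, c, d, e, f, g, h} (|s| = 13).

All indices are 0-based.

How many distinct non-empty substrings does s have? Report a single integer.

rank | idx | suffix
   0 |  10 | ace
   1 |   2 | afdghhceace
   2 |  11 | ce
   3 |   8 | ceace
   4 |   4 | dghhceace
   5 |  12 | e
   6 |   9 | eace
   7 |   3 | fdghhceace
   8 |   0 | fgafdghhceace
   9 |   1 | gafdghhceace
  10 |   5 | ghhceace
  11 |   7 | hceace
  12 |   6 | hhceace

SA = [10, 2, 11, 8, 4, 12, 9, 3, 0, 1, 5, 7, 6]
i: (SA[i-1],SA[i]) lcp shared
  1: (10,2) 1 'a'
  2: (2,11) 0 ''
  3: (11,8) 2 'ce'
  4: (8,4) 0 ''
  5: (4,12) 0 ''
  6: (12,9) 1 'e'
  7: (9,3) 0 ''
  8: (3,0) 1 'f'
  9: (0,1) 0 ''
  10: (1,5) 1 'g'
  11: (5,7) 0 ''
  12: (7,6) 1 'h'

n(n+1)/2 = 13·14/2 = 91
Σ LCP = 0 + 1 + 0 + 2 + 0 + 0 + 1 + 0 + 1 + 0 + 1 + 0 + 1 = 7
distinct = 91 − 7 = 84

84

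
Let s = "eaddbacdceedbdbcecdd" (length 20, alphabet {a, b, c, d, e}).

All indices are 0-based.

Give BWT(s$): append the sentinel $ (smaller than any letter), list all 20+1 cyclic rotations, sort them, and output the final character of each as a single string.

rank  rotation               last
    0  $eaddbacdceedbdbcecdd  d
    1  acdceedbdbcecdd$eaddb  b
    2  addbacdceedbdbcecdd$e  e
    3  bacdceedbdbcecdd$eadd  d
    4  bcecdd$eaddbacdceedbd  d
    5  bdbcecdd$eaddbacdceed  d
    6  cdceedbdbcecdd$eaddba  a
    7  cdd$eaddbacdceedbdbce  e
    8  cecdd$eaddbacdceedbdb  b
    9  ceedbdbcecdd$eaddbacd  d
   10  d$eaddbacdceedbdbcecd  d
   11  dbacdceedbdbcecdd$ead  d
   12  dbcecdd$eaddbacdceedb  b
   13  dbdbcecdd$eaddbacdcee  e
   14  dceedbdbcecdd$eaddbac  c
   15  dd$eaddbacdceedbdbcec  c
   16  ddbacdceedbdbcecdd$ea  a
   17  eaddbacdceedbdbcecdd$  $
   18  ecdd$eaddbacdceedbdbc  c
   19  edbdbcecdd$eaddbacdce  e
   20  eedbdbcecdd$eaddbacdc  c

dbedddaebdddbecca$cec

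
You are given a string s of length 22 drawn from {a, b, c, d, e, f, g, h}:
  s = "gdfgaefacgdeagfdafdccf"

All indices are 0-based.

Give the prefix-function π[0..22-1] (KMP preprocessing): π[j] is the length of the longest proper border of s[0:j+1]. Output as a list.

[0, 0, 0, 1, 0, 0, 0, 0, 0, 1, 2, 0, 0, 1, 0, 0, 0, 0, 0, 0, 0, 0]

π[0] = 0
j=1 s[j]='d': π[1]=0 (border '')
j=2 s[j]='f': π[2]=0 (border '')
j=3 s[j]='g': π[3]=1 (border 'g')
j=4 s[j]='a': k: 1→0; π[4]=0 (border '')
j=5 s[j]='e': π[5]=0 (border '')
j=6 s[j]='f': π[6]=0 (border '')
j=7 s[j]='a': π[7]=0 (border '')
j=8 s[j]='c': π[8]=0 (border '')
j=9 s[j]='g': π[9]=1 (border 'g')
j=10 s[j]='d': π[10]=2 (border 'gd')
j=11 s[j]='e': k: 2→0; π[11]=0 (border '')
j=12 s[j]='a': π[12]=0 (border '')
j=13 s[j]='g': π[13]=1 (border 'g')
j=14 s[j]='f': k: 1→0; π[14]=0 (border '')
j=15 s[j]='d': π[15]=0 (border '')
j=16 s[j]='a': π[16]=0 (border '')
j=17 s[j]='f': π[17]=0 (border '')
j=18 s[j]='d': π[18]=0 (border '')
j=19 s[j]='c': π[19]=0 (border '')
j=20 s[j]='c': π[20]=0 (border '')
j=21 s[j]='f': π[21]=0 (border '')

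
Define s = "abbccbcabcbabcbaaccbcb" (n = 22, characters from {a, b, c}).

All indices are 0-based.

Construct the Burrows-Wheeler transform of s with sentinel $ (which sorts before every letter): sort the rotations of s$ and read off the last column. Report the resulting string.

rank  rotation                 last
    0  $abbccbcabcbabcbaaccbcb  b
    1  aaccbcb$abbccbcabcbabcb  b
    2  abbccbcabcbabcbaaccbcb$  $
    3  abcbaaccbcb$abbccbcabcb  b
    4  abcbabcbaaccbcb$abbccbc  c
    5  accbcb$abbccbcabcbabcba  a
    6  b$abbccbcabcbabcbaaccbc  c
    7  baaccbcb$abbccbcabcbabc  c
    8  babcbaaccbcb$abbccbcabc  c
    9  bbccbcabcbabcbaaccbcb$a  a
   10  bcabcbabcbaaccbcb$abbcc  c
   11  bcb$abbccbcabcbabcbaacc  c
   12  bcbaaccbcb$abbccbcabcba  a
   13  bcbabcbaaccbcb$abbccbca  a
   14  bccbcabcbabcbaaccbcb$ab  b
   15  cabcbabcbaaccbcb$abbccb  b
   16  cb$abbccbcabcbabcbaaccb  b
   17  cbaaccbcb$abbccbcabcbab  b
   18  cbabcbaaccbcb$abbccbcab  b
   19  cbcabcbabcbaaccbcb$abbc  c
   20  cbcb$abbccbcabcbabcbaac  c
   21  ccbcabcbabcbaaccbcb$abb  b
   22  ccbcb$abbccbcabcbabcbaa  a

bb$bcacccaccaabbbbbccba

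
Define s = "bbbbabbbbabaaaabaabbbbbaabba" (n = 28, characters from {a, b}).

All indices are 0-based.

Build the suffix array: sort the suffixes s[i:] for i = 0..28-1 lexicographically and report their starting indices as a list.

[27, 11, 12, 13, 23, 16, 9, 14, 24, 4, 17, 26, 10, 22, 15, 8, 3, 25, 21, 7, 2, 20, 6, 1, 19, 5, 0, 18]

rank→(start, suffix):
  0 → (27, 'a')
  1 → (11, 'aaaabaabbbbbaabba')
  2 → (12, 'aaabaabbbbbaabba')
  3 → (13, 'aabaabbbbbaabba')
  4 → (23, 'aabba')
  5 → (16, 'aabbbbbaabba')
  6 → (9, 'abaaaabaabbbbbaabba')
  7 → (14, 'abaabbbbbaabba')
  8 → (24, 'abba')
  9 → (4, 'abbbbabaaaabaabbbbbaabba')
  10 → (17, 'abbbbbaabba')
  11 → (26, 'ba')
  12 → (10, 'baaaabaabbbbbaabba')
  13 → (22, 'baabba')
  14 → (15, 'baabbbbbaabba')
  15 → (8, 'babaaaabaabbbbbaabba')
  16 → (3, 'babbbbabaaaabaabbbbbaabba')
  17 → (25, 'bba')
  18 → (21, 'bbaabba')
  19 → (7, 'bbabaaaabaabbbbbaabba')
  20 → (2, 'bbabbbbabaaaabaabbbbbaabba')
  21 → (20, 'bbbaabba')
  22 → (6, 'bbbabaaaabaabbbbbaabba')
  23 → (1, 'bbbabbbbabaaaabaabbbbbaabba')
  24 → (19, 'bbbbaabba')
  25 → (5, 'bbbbabaaaabaabbbbbaabba')
  26 → (0, 'bbbbabbbbabaaaabaabbbbbaabba')
  27 → (18, 'bbbbbaabba')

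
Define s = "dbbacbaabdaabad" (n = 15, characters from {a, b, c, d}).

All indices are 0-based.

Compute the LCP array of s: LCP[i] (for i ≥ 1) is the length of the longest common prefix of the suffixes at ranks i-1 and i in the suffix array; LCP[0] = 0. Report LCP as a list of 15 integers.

sorted suffixes:
  #0 SA[0]=10  'aabad'
  #1 SA[1]=6  'aabdaabad'
  #2 SA[2]=11  'abad'
  #3 SA[3]=7  'abdaabad'
  #4 SA[4]=3  'acbaabdaabad'
  #5 SA[5]=13  'ad'
  #6 SA[6]=5  'baabdaabad'
  #7 SA[7]=2  'bacbaabdaabad'
  #8 SA[8]=12  'bad'
  #9 SA[9]=1  'bbacbaabdaabad'
  #10 SA[10]=8  'bdaabad'
  #11 SA[11]=4  'cbaabdaabad'
  #12 SA[12]=14  'd'
  #13 SA[13]=9  'daabad'
  #14 SA[14]=0  'dbbacbaabdaabad'

SA = [10, 6, 11, 7, 3, 13, 5, 2, 12, 1, 8, 4, 14, 9, 0]
rank  pair      lcp
   1  s[10:],s[6:]  3  'aab'
   2  s[6:],s[11:]  1  'a'
   3  s[11:],s[7:]  2  'ab'
   4  s[7:],s[3:]  1  'a'
   5  s[3:],s[13:]  1  'a'
   6  s[13:],s[5:]  0  ''
   7  s[5:],s[2:]  2  'ba'
   8  s[2:],s[12:]  2  'ba'
   9  s[12:],s[1:]  1  'b'
  10  s[1:],s[8:]  1  'b'
  11  s[8:],s[4:]  0  ''
  12  s[4:],s[14:]  0  ''
  13  s[14:],s[9:]  1  'd'
  14  s[9:],s[0:]  1  'd'

[0, 3, 1, 2, 1, 1, 0, 2, 2, 1, 1, 0, 0, 1, 1]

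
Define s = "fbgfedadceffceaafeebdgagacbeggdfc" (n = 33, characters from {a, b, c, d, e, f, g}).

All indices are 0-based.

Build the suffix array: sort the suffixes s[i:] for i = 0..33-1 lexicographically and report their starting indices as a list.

sorted suffixes:
  #0 SA[0]=14  'aafeebdgagacbeggdfc'
  #1 SA[1]=24  'acbeggdfc'
  #2 SA[2]=6  'adceffceaafeebdgagacbeggdfc'
  #3 SA[3]=15  'afeebdgagacbeggdfc'
  #4 SA[4]=22  'agacbeggdfc'
  #5 SA[5]=19  'bdgagacbeggdfc'
  #6 SA[6]=26  'beggdfc'
  #7 SA[7]=1  'bgfedadceffceaafeebdgagacbeggdfc'
  #8 SA[8]=32  'c'
  #9 SA[9]=25  'cbeggdfc'
  #10 SA[10]=12  'ceaafeebdgagacbeggdfc'
  #11 SA[11]=8  'ceffceaafeebdgagacbeggdfc'
  #12 SA[12]=5  'dadceffceaafeebdgagacbeggdfc'
  #13 SA[13]=7  'dceffceaafeebdgagacbeggdfc'
  #14 SA[14]=30  'dfc'
  #15 SA[15]=20  'dgagacbeggdfc'
  #16 SA[16]=13  'eaafeebdgagacbeggdfc'
  #17 SA[17]=18  'ebdgagacbeggdfc'
  #18 SA[18]=4  'edadceffceaafeebdgagacbeggdfc'
  #19 SA[19]=17  'eebdgagacbeggdfc'
  #20 SA[20]=9  'effceaafeebdgagacbeggdfc'
  #21 SA[21]=27  'eggdfc'
  #22 SA[22]=0  'fbgfedadceffceaafeebdgagacbeggdfc'
  #23 SA[23]=31  'fc'
  #24 SA[24]=11  'fceaafeebdgagacbeggdfc'
  #25 SA[25]=3  'fedadceffceaafeebdgagacbeggdfc'
  #26 SA[26]=16  'feebdgagacbeggdfc'
  #27 SA[27]=10  'ffceaafeebdgagacbeggdfc'
  #28 SA[28]=23  'gacbeggdfc'
  #29 SA[29]=21  'gagacbeggdfc'
  #30 SA[30]=29  'gdfc'
  #31 SA[31]=2  'gfedadceffceaafeebdgagacbeggdfc'
  #32 SA[32]=28  'ggdfc'

[14, 24, 6, 15, 22, 19, 26, 1, 32, 25, 12, 8, 5, 7, 30, 20, 13, 18, 4, 17, 9, 27, 0, 31, 11, 3, 16, 10, 23, 21, 29, 2, 28]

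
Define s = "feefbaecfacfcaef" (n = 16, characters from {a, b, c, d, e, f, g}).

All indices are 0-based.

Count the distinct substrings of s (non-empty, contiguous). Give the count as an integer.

122

rank→(start, suffix):
  0 → (9, 'acfcaef')
  1 → (5, 'aecfacfcaef')
  2 → (13, 'aef')
  3 → (4, 'baecfacfcaef')
  4 → (12, 'caef')
  5 → (7, 'cfacfcaef')
  6 → (10, 'cfcaef')
  7 → (6, 'ecfacfcaef')
  8 → (1, 'eefbaecfacfcaef')
  9 → (14, 'ef')
  10 → (2, 'efbaecfacfcaef')
  11 → (15, 'f')
  12 → (8, 'facfcaef')
  13 → (3, 'fbaecfacfcaef')
  14 → (11, 'fcaef')
  15 → (0, 'feefbaecfacfcaef')

SA = [9, 5, 13, 4, 12, 7, 10, 6, 1, 14, 2, 15, 8, 3, 11, 0]
i: (SA[i-1],SA[i]) lcp shared
  1: (9,5) 1 'a'
  2: (5,13) 2 'ae'
  3: (13,4) 0 ''
  4: (4,12) 0 ''
  5: (12,7) 1 'c'
  6: (7,10) 2 'cf'
  7: (10,6) 0 ''
  8: (6,1) 1 'e'
  9: (1,14) 1 'e'
  10: (14,2) 2 'ef'
  11: (2,15) 0 ''
  12: (15,8) 1 'f'
  13: (8,3) 1 'f'
  14: (3,11) 1 'f'
  15: (11,0) 1 'f'

n(n+1)/2 = 16·17/2 = 136
Σ LCP = 0 + 1 + 2 + 0 + 0 + 1 + 2 + 0 + 1 + 1 + 2 + 0 + 1 + 1 + 1 + 1 = 14
distinct = 136 − 14 = 122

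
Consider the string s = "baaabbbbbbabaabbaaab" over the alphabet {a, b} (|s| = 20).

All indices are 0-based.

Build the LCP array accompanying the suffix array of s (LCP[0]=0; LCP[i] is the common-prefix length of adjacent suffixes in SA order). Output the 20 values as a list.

[0, 4, 2, 3, 4, 1, 2, 2, 3, 0, 1, 5, 3, 2, 1, 3, 2, 3, 4, 5]

rank | idx | suffix
   0 |  16 | aaab
   1 |   1 | aaabbbbbbabaabbaaab
   2 |  17 | aab
   3 |  12 | aabbaaab
   4 |   2 | aabbbbbbabaabbaaab
   5 |  18 | ab
   6 |  10 | abaabbaaab
   7 |  13 | abbaaab
   8 |   3 | abbbbbbabaabbaaab
   9 |  19 | b
  10 |  15 | baaab
  11 |   0 | baaabbbbbbabaabbaaab
  12 |  11 | baabbaaab
  13 |   9 | babaabbaaab
  14 |  14 | bbaaab
  15 |   8 | bbabaabbaaab
  16 |   7 | bbbabaabbaaab
  17 |   6 | bbbbabaabbaaab
  18 |   5 | bbbbbabaabbaaab
  19 |   4 | bbbbbbabaabbaaab

SA = [16, 1, 17, 12, 2, 18, 10, 13, 3, 19, 15, 0, 11, 9, 14, 8, 7, 6, 5, 4]
i: (SA[i-1],SA[i]) lcp shared
  1: (16,1) 4 'aaab'
  2: (1,17) 2 'aa'
  3: (17,12) 3 'aab'
  4: (12,2) 4 'aabb'
  5: (2,18) 1 'a'
  6: (18,10) 2 'ab'
  7: (10,13) 2 'ab'
  8: (13,3) 3 'abb'
  9: (3,19) 0 ''
  10: (19,15) 1 'b'
  11: (15,0) 5 'baaab'
  12: (0,11) 3 'baa'
  13: (11,9) 2 'ba'
  14: (9,14) 1 'b'
  15: (14,8) 3 'bba'
  16: (8,7) 2 'bb'
  17: (7,6) 3 'bbb'
  18: (6,5) 4 'bbbb'
  19: (5,4) 5 'bbbbb'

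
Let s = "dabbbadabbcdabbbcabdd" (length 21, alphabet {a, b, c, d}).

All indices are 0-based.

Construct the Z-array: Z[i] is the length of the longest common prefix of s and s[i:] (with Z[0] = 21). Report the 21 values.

[21, 0, 0, 0, 0, 0, 4, 0, 0, 0, 0, 5, 0, 0, 0, 0, 0, 0, 0, 1, 1]

Z[0]=21
i=1: fresh scan; Z[1]=0
i=2: fresh scan; Z[2]=0
i=3: fresh scan; Z[3]=0
i=4: fresh scan; Z[4]=0
i=5: fresh scan; Z[5]=0
i=6: fresh scan; Z[6]=4 grow→box=[6,10)
i=7: min(r-i=3, Z[1]=0)=0; Z[7]=0
i=8: min(r-i=2, Z[2]=0)=0; Z[8]=0
i=9: min(r-i=1, Z[3]=0)=0; Z[9]=0
i=10: fresh scan; Z[10]=0
i=11: fresh scan; Z[11]=5 grow→box=[11,16)
i=12: min(r-i=4, Z[1]=0)=0; Z[12]=0
i=13: min(r-i=3, Z[2]=0)=0; Z[13]=0
i=14: min(r-i=2, Z[3]=0)=0; Z[14]=0
i=15: min(r-i=1, Z[4]=0)=0; Z[15]=0
i=16: fresh scan; Z[16]=0
i=17: fresh scan; Z[17]=0
i=18: fresh scan; Z[18]=0
i=19: fresh scan; Z[19]=1 grow→box=[19,20)
i=20: fresh scan; Z[20]=1 grow→box=[20,21)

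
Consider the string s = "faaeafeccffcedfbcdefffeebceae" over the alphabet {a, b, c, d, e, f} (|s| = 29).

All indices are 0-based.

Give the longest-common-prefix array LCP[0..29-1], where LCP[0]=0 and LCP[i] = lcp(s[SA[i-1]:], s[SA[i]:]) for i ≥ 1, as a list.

rank | idx | suffix
   0 |   1 | aaeafeccffcedfbcdefffeebceae
   1 |  27 | ae
   2 |   2 | aeafeccffcedfbcdefffeebceae
   3 |   4 | afeccffcedfbcdefffeebceae
   4 |  15 | bcdefffeebceae
   5 |  24 | bceae
   6 |   7 | ccffcedfbcdefffeebceae
   7 |  16 | cdefffeebceae
   8 |  25 | ceae
   9 |  11 | cedfbcdefffeebceae
  10 |   8 | cffcedfbcdefffeebceae
  11 |  17 | defffeebceae
  12 |  13 | dfbcdefffeebceae
  13 |  28 | e
  14 |  26 | eae
  15 |   3 | eafeccffcedfbcdefffeebceae
  16 |  23 | ebceae
  17 |   6 | eccffcedfbcdefffeebceae
  18 |  12 | edfbcdefffeebceae
  19 |  22 | eebceae
  20 |  18 | efffeebceae
  21 |   0 | faaeafeccffcedfbcdefffeebceae
  22 |  14 | fbcdefffeebceae
  23 |  10 | fcedfbcdefffeebceae
  24 |   5 | feccffcedfbcdefffeebceae
  25 |  21 | feebceae
  26 |   9 | ffcedfbcdefffeebceae
  27 |  20 | ffeebceae
  28 |  19 | fffeebceae

SA = [1, 27, 2, 4, 15, 24, 7, 16, 25, 11, 8, 17, 13, 28, 26, 3, 23, 6, 12, 22, 18, 0, 14, 10, 5, 21, 9, 20, 19]
i: (SA[i-1],SA[i]) lcp shared
  1: (1,27) 1 'a'
  2: (27,2) 2 'ae'
  3: (2,4) 1 'a'
  4: (4,15) 0 ''
  5: (15,24) 2 'bc'
  6: (24,7) 0 ''
  7: (7,16) 1 'c'
  8: (16,25) 1 'c'
  9: (25,11) 2 'ce'
  10: (11,8) 1 'c'
  11: (8,17) 0 ''
  12: (17,13) 1 'd'
  13: (13,28) 0 ''
  14: (28,26) 1 'e'
  15: (26,3) 2 'ea'
  16: (3,23) 1 'e'
  17: (23,6) 1 'e'
  18: (6,12) 1 'e'
  19: (12,22) 1 'e'
  20: (22,18) 1 'e'
  21: (18,0) 0 ''
  22: (0,14) 1 'f'
  23: (14,10) 1 'f'
  24: (10,5) 1 'f'
  25: (5,21) 2 'fe'
  26: (21,9) 1 'f'
  27: (9,20) 2 'ff'
  28: (20,19) 2 'ff'

[0, 1, 2, 1, 0, 2, 0, 1, 1, 2, 1, 0, 1, 0, 1, 2, 1, 1, 1, 1, 1, 0, 1, 1, 1, 2, 1, 2, 2]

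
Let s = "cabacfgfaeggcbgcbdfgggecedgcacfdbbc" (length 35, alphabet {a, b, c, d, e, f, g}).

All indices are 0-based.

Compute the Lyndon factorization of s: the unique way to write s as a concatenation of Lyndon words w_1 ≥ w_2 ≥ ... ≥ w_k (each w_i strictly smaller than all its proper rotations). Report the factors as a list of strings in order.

emit factor 1: 'c' (i=0, period=1)
emit factor 2: 'abacfgfaeggcbgcbdfgggecedgcacfdbbc' (i=1, period=34)

["c", "abacfgfaeggcbgcbdfgggecedgcacfdbbc"]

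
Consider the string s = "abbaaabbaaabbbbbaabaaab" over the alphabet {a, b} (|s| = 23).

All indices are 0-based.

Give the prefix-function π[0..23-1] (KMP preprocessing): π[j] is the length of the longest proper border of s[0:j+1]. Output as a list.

π[0] = 0
j=1 s[j]='b': π[1]=0 (border '')
j=2 s[j]='b': π[2]=0 (border '')
j=3 s[j]='a': π[3]=1 (border 'a')
j=4 s[j]='a': k: 1→0; π[4]=1 (border 'a')
j=5 s[j]='a': k: 1→0; π[5]=1 (border 'a')
j=6 s[j]='b': π[6]=2 (border 'ab')
j=7 s[j]='b': π[7]=3 (border 'abb')
j=8 s[j]='a': π[8]=4 (border 'abba')
j=9 s[j]='a': π[9]=5 (border 'abbaa')
j=10 s[j]='a': π[10]=6 (border 'abbaaa')
j=11 s[j]='b': π[11]=7 (border 'abbaaab')
j=12 s[j]='b': π[12]=8 (border 'abbaaabb')
j=13 s[j]='b': k: 8→3→0; π[13]=0 (border '')
j=14 s[j]='b': π[14]=0 (border '')
j=15 s[j]='b': π[15]=0 (border '')
j=16 s[j]='a': π[16]=1 (border 'a')
j=17 s[j]='a': k: 1→0; π[17]=1 (border 'a')
j=18 s[j]='b': π[18]=2 (border 'ab')
j=19 s[j]='a': k: 2→0; π[19]=1 (border 'a')
j=20 s[j]='a': k: 1→0; π[20]=1 (border 'a')
j=21 s[j]='a': k: 1→0; π[21]=1 (border 'a')
j=22 s[j]='b': π[22]=2 (border 'ab')

[0, 0, 0, 1, 1, 1, 2, 3, 4, 5, 6, 7, 8, 0, 0, 0, 1, 1, 2, 1, 1, 1, 2]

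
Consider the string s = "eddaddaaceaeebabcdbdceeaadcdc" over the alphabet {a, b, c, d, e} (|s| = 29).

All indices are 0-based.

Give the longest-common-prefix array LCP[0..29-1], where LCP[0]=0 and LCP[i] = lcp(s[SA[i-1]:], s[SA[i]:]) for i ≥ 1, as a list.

rank→(start, suffix):
  0 → (6, 'aaceaeebabcdbdceeaadcdc')
  1 → (23, 'aadcdc')
  2 → (14, 'abcdbdceeaadcdc')
  3 → (7, 'aceaeebabcdbdceeaadcdc')
  4 → (24, 'adcdc')
  5 → (3, 'addaaceaeebabcdbdceeaadcdc')
  6 → (10, 'aeebabcdbdceeaadcdc')
  7 → (13, 'babcdbdceeaadcdc')
  8 → (15, 'bcdbdceeaadcdc')
  9 → (18, 'bdceeaadcdc')
  10 → (28, 'c')
  11 → (16, 'cdbdceeaadcdc')
  12 → (26, 'cdc')
  13 → (8, 'ceaeebabcdbdceeaadcdc')
  14 → (20, 'ceeaadcdc')
  15 → (5, 'daaceaeebabcdbdceeaadcdc')
  16 → (2, 'daddaaceaeebabcdbdceeaadcdc')
  17 → (17, 'dbdceeaadcdc')
  18 → (27, 'dc')
  19 → (25, 'dcdc')
  20 → (19, 'dceeaadcdc')
  21 → (4, 'ddaaceaeebabcdbdceeaadcdc')
  22 → (1, 'ddaddaaceaeebabcdbdceeaadcdc')
  23 → (22, 'eaadcdc')
  24 → (9, 'eaeebabcdbdceeaadcdc')
  25 → (12, 'ebabcdbdceeaadcdc')
  26 → (0, 'eddaddaaceaeebabcdbdceeaadcdc')
  27 → (21, 'eeaadcdc')
  28 → (11, 'eebabcdbdceeaadcdc')

SA = [6, 23, 14, 7, 24, 3, 10, 13, 15, 18, 28, 16, 26, 8, 20, 5, 2, 17, 27, 25, 19, 4, 1, 22, 9, 12, 0, 21, 11]
[i] adj suffixes → lcp
  [1] 6/23 → 2 ('aa')
  [2] 23/14 → 1 ('a')
  [3] 14/7 → 1 ('a')
  [4] 7/24 → 1 ('a')
  [5] 24/3 → 2 ('ad')
  [6] 3/10 → 1 ('a')
  [7] 10/13 → 0 ('')
  [8] 13/15 → 1 ('b')
  [9] 15/18 → 1 ('b')
  [10] 18/28 → 0 ('')
  [11] 28/16 → 1 ('c')
  [12] 16/26 → 2 ('cd')
  [13] 26/8 → 1 ('c')
  [14] 8/20 → 2 ('ce')
  [15] 20/5 → 0 ('')
  [16] 5/2 → 2 ('da')
  [17] 2/17 → 1 ('d')
  [18] 17/27 → 1 ('d')
  [19] 27/25 → 2 ('dc')
  [20] 25/19 → 2 ('dc')
  [21] 19/4 → 1 ('d')
  [22] 4/1 → 3 ('dda')
  [23] 1/22 → 0 ('')
  [24] 22/9 → 2 ('ea')
  [25] 9/12 → 1 ('e')
  [26] 12/0 → 1 ('e')
  [27] 0/21 → 1 ('e')
  [28] 21/11 → 2 ('ee')

[0, 2, 1, 1, 1, 2, 1, 0, 1, 1, 0, 1, 2, 1, 2, 0, 2, 1, 1, 2, 2, 1, 3, 0, 2, 1, 1, 1, 2]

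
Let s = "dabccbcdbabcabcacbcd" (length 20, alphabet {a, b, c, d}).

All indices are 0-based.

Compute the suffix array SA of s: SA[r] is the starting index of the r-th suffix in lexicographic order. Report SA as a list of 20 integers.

[9, 12, 1, 15, 8, 10, 13, 2, 17, 5, 11, 14, 16, 4, 3, 18, 6, 19, 0, 7]

sorted suffixes:
  #0 SA[0]=9  'abcabcacbcd'
  #1 SA[1]=12  'abcacbcd'
  #2 SA[2]=1  'abccbcdbabcabcacbcd'
  #3 SA[3]=15  'acbcd'
  #4 SA[4]=8  'babcabcacbcd'
  #5 SA[5]=10  'bcabcacbcd'
  #6 SA[6]=13  'bcacbcd'
  #7 SA[7]=2  'bccbcdbabcabcacbcd'
  #8 SA[8]=17  'bcd'
  #9 SA[9]=5  'bcdbabcabcacbcd'
  #10 SA[10]=11  'cabcacbcd'
  #11 SA[11]=14  'cacbcd'
  #12 SA[12]=16  'cbcd'
  #13 SA[13]=4  'cbcdbabcabcacbcd'
  #14 SA[14]=3  'ccbcdbabcabcacbcd'
  #15 SA[15]=18  'cd'
  #16 SA[16]=6  'cdbabcabcacbcd'
  #17 SA[17]=19  'd'
  #18 SA[18]=0  'dabccbcdbabcabcacbcd'
  #19 SA[19]=7  'dbabcabcacbcd'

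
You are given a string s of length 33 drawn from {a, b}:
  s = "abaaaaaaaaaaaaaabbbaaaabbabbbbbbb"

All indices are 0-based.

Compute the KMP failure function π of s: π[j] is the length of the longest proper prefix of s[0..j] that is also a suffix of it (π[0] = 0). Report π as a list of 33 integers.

π[0] = 0
j=1 s[j]='b': π[1]=0 (border '')
j=2 s[j]='a': π[2]=1 (border 'a')
j=3 s[j]='a': k: 1→0; π[3]=1 (border 'a')
j=4 s[j]='a': k: 1→0; π[4]=1 (border 'a')
j=5 s[j]='a': k: 1→0; π[5]=1 (border 'a')
j=6 s[j]='a': k: 1→0; π[6]=1 (border 'a')
j=7 s[j]='a': k: 1→0; π[7]=1 (border 'a')
j=8 s[j]='a': k: 1→0; π[8]=1 (border 'a')
j=9 s[j]='a': k: 1→0; π[9]=1 (border 'a')
j=10 s[j]='a': k: 1→0; π[10]=1 (border 'a')
j=11 s[j]='a': k: 1→0; π[11]=1 (border 'a')
j=12 s[j]='a': k: 1→0; π[12]=1 (border 'a')
j=13 s[j]='a': k: 1→0; π[13]=1 (border 'a')
j=14 s[j]='a': k: 1→0; π[14]=1 (border 'a')
j=15 s[j]='a': k: 1→0; π[15]=1 (border 'a')
j=16 s[j]='b': π[16]=2 (border 'ab')
j=17 s[j]='b': k: 2→0; π[17]=0 (border '')
j=18 s[j]='b': π[18]=0 (border '')
j=19 s[j]='a': π[19]=1 (border 'a')
j=20 s[j]='a': k: 1→0; π[20]=1 (border 'a')
j=21 s[j]='a': k: 1→0; π[21]=1 (border 'a')
j=22 s[j]='a': k: 1→0; π[22]=1 (border 'a')
j=23 s[j]='b': π[23]=2 (border 'ab')
j=24 s[j]='b': k: 2→0; π[24]=0 (border '')
j=25 s[j]='a': π[25]=1 (border 'a')
j=26 s[j]='b': π[26]=2 (border 'ab')
j=27 s[j]='b': k: 2→0; π[27]=0 (border '')
j=28 s[j]='b': π[28]=0 (border '')
j=29 s[j]='b': π[29]=0 (border '')
j=30 s[j]='b': π[30]=0 (border '')
j=31 s[j]='b': π[31]=0 (border '')
j=32 s[j]='b': π[32]=0 (border '')

[0, 0, 1, 1, 1, 1, 1, 1, 1, 1, 1, 1, 1, 1, 1, 1, 2, 0, 0, 1, 1, 1, 1, 2, 0, 1, 2, 0, 0, 0, 0, 0, 0]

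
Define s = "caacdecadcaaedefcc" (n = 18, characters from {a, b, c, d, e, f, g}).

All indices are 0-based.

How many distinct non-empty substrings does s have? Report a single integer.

153

rank→(start, suffix):
  0 → (1, 'aacdecadcaaedefcc')
  1 → (10, 'aaedefcc')
  2 → (2, 'acdecadcaaedefcc')
  3 → (7, 'adcaaedefcc')
  4 → (11, 'aedefcc')
  5 → (17, 'c')
  6 → (0, 'caacdecadcaaedefcc')
  7 → (9, 'caaedefcc')
  8 → (6, 'cadcaaedefcc')
  9 → (16, 'cc')
  10 → (3, 'cdecadcaaedefcc')
  11 → (8, 'dcaaedefcc')
  12 → (4, 'decadcaaedefcc')
  13 → (13, 'defcc')
  14 → (5, 'ecadcaaedefcc')
  15 → (12, 'edefcc')
  16 → (14, 'efcc')
  17 → (15, 'fcc')

SA = [1, 10, 2, 7, 11, 17, 0, 9, 6, 16, 3, 8, 4, 13, 5, 12, 14, 15]
rank  pair      lcp
   1  s[1:],s[10:]  2  'aa'
   2  s[10:],s[2:]  1  'a'
   3  s[2:],s[7:]  1  'a'
   4  s[7:],s[11:]  1  'a'
   5  s[11:],s[17:]  0  ''
   6  s[17:],s[0:]  1  'c'
   7  s[0:],s[9:]  3  'caa'
   8  s[9:],s[6:]  2  'ca'
   9  s[6:],s[16:]  1  'c'
  10  s[16:],s[3:]  1  'c'
  11  s[3:],s[8:]  0  ''
  12  s[8:],s[4:]  1  'd'
  13  s[4:],s[13:]  2  'de'
  14  s[13:],s[5:]  0  ''
  15  s[5:],s[12:]  1  'e'
  16  s[12:],s[14:]  1  'e'
  17  s[14:],s[15:]  0  ''

n(n+1)/2 = 18·19/2 = 171
Σ LCP = 0 + 2 + 1 + 1 + 1 + 0 + 1 + 3 + 2 + 1 + 1 + 0 + 1 + 2 + 0 + 1 + 1 + 0 = 18
distinct = 171 − 18 = 153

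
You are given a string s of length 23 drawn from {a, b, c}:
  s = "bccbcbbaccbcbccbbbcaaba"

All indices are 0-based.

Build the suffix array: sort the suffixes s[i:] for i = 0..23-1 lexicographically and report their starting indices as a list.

rank→(start, suffix):
  0 → (22, 'a')
  1 → (19, 'aaba')
  2 → (20, 'aba')
  3 → (7, 'accbcbccbbbcaaba')
  4 → (21, 'ba')
  5 → (6, 'baccbcbccbbbcaaba')
  6 → (5, 'bbaccbcbccbbbcaaba')
  7 → (15, 'bbbcaaba')
  8 → (16, 'bbcaaba')
  9 → (17, 'bcaaba')
  10 → (3, 'bcbbaccbcbccbbbcaaba')
  11 → (10, 'bcbccbbbcaaba')
  12 → (12, 'bccbbbcaaba')
  13 → (0, 'bccbcbbaccbcbccbbbcaaba')
  14 → (18, 'caaba')
  15 → (4, 'cbbaccbcbccbbbcaaba')
  16 → (14, 'cbbbcaaba')
  17 → (2, 'cbcbbaccbcbccbbbcaaba')
  18 → (9, 'cbcbccbbbcaaba')
  19 → (11, 'cbccbbbcaaba')
  20 → (13, 'ccbbbcaaba')
  21 → (1, 'ccbcbbaccbcbccbbbcaaba')
  22 → (8, 'ccbcbccbbbcaaba')

[22, 19, 20, 7, 21, 6, 5, 15, 16, 17, 3, 10, 12, 0, 18, 4, 14, 2, 9, 11, 13, 1, 8]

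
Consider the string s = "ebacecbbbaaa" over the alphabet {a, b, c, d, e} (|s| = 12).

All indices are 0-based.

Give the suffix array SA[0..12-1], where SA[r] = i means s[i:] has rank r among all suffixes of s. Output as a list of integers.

rank | idx | suffix
   0 |  11 | a
   1 |  10 | aa
   2 |   9 | aaa
   3 |   2 | acecbbbaaa
   4 |   8 | baaa
   5 |   1 | bacecbbbaaa
   6 |   7 | bbaaa
   7 |   6 | bbbaaa
   8 |   5 | cbbbaaa
   9 |   3 | cecbbbaaa
  10 |   0 | ebacecbbbaaa
  11 |   4 | ecbbbaaa

[11, 10, 9, 2, 8, 1, 7, 6, 5, 3, 0, 4]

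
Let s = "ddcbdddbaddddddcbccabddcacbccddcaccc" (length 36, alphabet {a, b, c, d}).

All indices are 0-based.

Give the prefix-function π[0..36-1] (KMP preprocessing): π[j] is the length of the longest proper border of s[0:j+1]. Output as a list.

π[0] = 0
j=1 s[j]='d': π[1]=1 (border 'd')
j=2 s[j]='c': k: 1→0; π[2]=0 (border '')
j=3 s[j]='b': π[3]=0 (border '')
j=4 s[j]='d': π[4]=1 (border 'd')
j=5 s[j]='d': π[5]=2 (border 'dd')
j=6 s[j]='d': k: 2→1; π[6]=2 (border 'dd')
j=7 s[j]='b': k: 2→1→0; π[7]=0 (border '')
j=8 s[j]='a': π[8]=0 (border '')
j=9 s[j]='d': π[9]=1 (border 'd')
j=10 s[j]='d': π[10]=2 (border 'dd')
j=11 s[j]='d': k: 2→1; π[11]=2 (border 'dd')
j=12 s[j]='d': k: 2→1; π[12]=2 (border 'dd')
j=13 s[j]='d': k: 2→1; π[13]=2 (border 'dd')
j=14 s[j]='d': k: 2→1; π[14]=2 (border 'dd')
j=15 s[j]='c': π[15]=3 (border 'ddc')
j=16 s[j]='b': π[16]=4 (border 'ddcb')
j=17 s[j]='c': k: 4→0; π[17]=0 (border '')
j=18 s[j]='c': π[18]=0 (border '')
j=19 s[j]='a': π[19]=0 (border '')
j=20 s[j]='b': π[20]=0 (border '')
j=21 s[j]='d': π[21]=1 (border 'd')
j=22 s[j]='d': π[22]=2 (border 'dd')
j=23 s[j]='c': π[23]=3 (border 'ddc')
j=24 s[j]='a': k: 3→0; π[24]=0 (border '')
j=25 s[j]='c': π[25]=0 (border '')
j=26 s[j]='b': π[26]=0 (border '')
j=27 s[j]='c': π[27]=0 (border '')
j=28 s[j]='c': π[28]=0 (border '')
j=29 s[j]='d': π[29]=1 (border 'd')
j=30 s[j]='d': π[30]=2 (border 'dd')
j=31 s[j]='c': π[31]=3 (border 'ddc')
j=32 s[j]='a': k: 3→0; π[32]=0 (border '')
j=33 s[j]='c': π[33]=0 (border '')
j=34 s[j]='c': π[34]=0 (border '')
j=35 s[j]='c': π[35]=0 (border '')

[0, 1, 0, 0, 1, 2, 2, 0, 0, 1, 2, 2, 2, 2, 2, 3, 4, 0, 0, 0, 0, 1, 2, 3, 0, 0, 0, 0, 0, 1, 2, 3, 0, 0, 0, 0]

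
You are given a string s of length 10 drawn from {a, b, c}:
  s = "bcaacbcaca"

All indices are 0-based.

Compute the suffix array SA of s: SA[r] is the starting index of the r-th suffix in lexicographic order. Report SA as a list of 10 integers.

[9, 2, 7, 3, 0, 5, 8, 1, 6, 4]

rank | idx | suffix
   0 |   9 | a
   1 |   2 | aacbcaca
   2 |   7 | aca
   3 |   3 | acbcaca
   4 |   0 | bcaacbcaca
   5 |   5 | bcaca
   6 |   8 | ca
   7 |   1 | caacbcaca
   8 |   6 | caca
   9 |   4 | cbcaca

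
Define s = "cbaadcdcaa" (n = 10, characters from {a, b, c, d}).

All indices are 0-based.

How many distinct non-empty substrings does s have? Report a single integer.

47

sorted suffixes:
  #0 SA[0]=9  'a'
  #1 SA[1]=8  'aa'
  #2 SA[2]=2  'aadcdcaa'
  #3 SA[3]=3  'adcdcaa'
  #4 SA[4]=1  'baadcdcaa'
  #5 SA[5]=7  'caa'
  #6 SA[6]=0  'cbaadcdcaa'
  #7 SA[7]=5  'cdcaa'
  #8 SA[8]=6  'dcaa'
  #9 SA[9]=4  'dcdcaa'

SA = [9, 8, 2, 3, 1, 7, 0, 5, 6, 4]
rank  pair      lcp
   1  s[9:],s[8:]  1  'a'
   2  s[8:],s[2:]  2  'aa'
   3  s[2:],s[3:]  1  'a'
   4  s[3:],s[1:]  0  ''
   5  s[1:],s[7:]  0  ''
   6  s[7:],s[0:]  1  'c'
   7  s[0:],s[5:]  1  'c'
   8  s[5:],s[6:]  0  ''
   9  s[6:],s[4:]  2  'dc'

n(n+1)/2 = 10·11/2 = 55
Σ LCP = 0 + 1 + 2 + 1 + 0 + 0 + 1 + 1 + 0 + 2 = 8
distinct = 55 − 8 = 47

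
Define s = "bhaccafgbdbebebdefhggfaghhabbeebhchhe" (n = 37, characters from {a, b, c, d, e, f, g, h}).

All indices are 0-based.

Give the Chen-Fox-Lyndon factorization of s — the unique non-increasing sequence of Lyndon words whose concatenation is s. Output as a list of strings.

emit factor 1: 'bh' (i=0, period=2)
emit factor 2: 'accafgbdbebebdefhggfaghh' (i=2, period=24)
emit factor 3: 'abbeebhchhe' (i=26, period=11)

["bh", "accafgbdbebebdefhggfaghh", "abbeebhchhe"]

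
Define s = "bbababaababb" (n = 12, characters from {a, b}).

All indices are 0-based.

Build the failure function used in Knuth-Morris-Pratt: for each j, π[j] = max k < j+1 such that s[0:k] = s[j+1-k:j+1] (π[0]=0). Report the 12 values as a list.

[0, 1, 0, 1, 0, 1, 0, 0, 1, 0, 1, 2]

π[0] = 0
j=1 s[j]='b': π[1]=1 (border 'b')
j=2 s[j]='a': k: 1→0; π[2]=0 (border '')
j=3 s[j]='b': π[3]=1 (border 'b')
j=4 s[j]='a': k: 1→0; π[4]=0 (border '')
j=5 s[j]='b': π[5]=1 (border 'b')
j=6 s[j]='a': k: 1→0; π[6]=0 (border '')
j=7 s[j]='a': π[7]=0 (border '')
j=8 s[j]='b': π[8]=1 (border 'b')
j=9 s[j]='a': k: 1→0; π[9]=0 (border '')
j=10 s[j]='b': π[10]=1 (border 'b')
j=11 s[j]='b': π[11]=2 (border 'bb')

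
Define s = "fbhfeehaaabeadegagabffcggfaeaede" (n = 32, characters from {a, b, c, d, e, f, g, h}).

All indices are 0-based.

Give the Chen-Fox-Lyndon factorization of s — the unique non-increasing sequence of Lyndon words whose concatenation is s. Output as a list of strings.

["f", "bhfeeh", "aaabeadegagabffcggfaeaede"]

emit factor 1: 'f' (i=0, period=1)
emit factor 2: 'bhfeeh' (i=1, period=6)
emit factor 3: 'aaabeadegagabffcggfaeaede' (i=7, period=25)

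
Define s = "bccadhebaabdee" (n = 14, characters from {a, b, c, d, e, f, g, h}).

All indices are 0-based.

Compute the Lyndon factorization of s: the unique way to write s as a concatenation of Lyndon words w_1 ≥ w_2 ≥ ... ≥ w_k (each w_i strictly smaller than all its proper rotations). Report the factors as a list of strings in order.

emit factor 1: 'bcc' (i=0, period=3)
emit factor 2: 'adheb' (i=3, period=5)
emit factor 3: 'aabdee' (i=8, period=6)

["bcc", "adheb", "aabdee"]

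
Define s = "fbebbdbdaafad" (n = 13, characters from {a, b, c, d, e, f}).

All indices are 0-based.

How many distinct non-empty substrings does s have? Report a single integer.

82

rank→(start, suffix):
  0 → (8, 'aafad')
  1 → (11, 'ad')
  2 → (9, 'afad')
  3 → (3, 'bbdbdaafad')
  4 → (6, 'bdaafad')
  5 → (4, 'bdbdaafad')
  6 → (1, 'bebbdbdaafad')
  7 → (12, 'd')
  8 → (7, 'daafad')
  9 → (5, 'dbdaafad')
  10 → (2, 'ebbdbdaafad')
  11 → (10, 'fad')
  12 → (0, 'fbebbdbdaafad')

SA = [8, 11, 9, 3, 6, 4, 1, 12, 7, 5, 2, 10, 0]
rank  pair      lcp
   1  s[8:],s[11:]  1  'a'
   2  s[11:],s[9:]  1  'a'
   3  s[9:],s[3:]  0  ''
   4  s[3:],s[6:]  1  'b'
   5  s[6:],s[4:]  2  'bd'
   6  s[4:],s[1:]  1  'b'
   7  s[1:],s[12:]  0  ''
   8  s[12:],s[7:]  1  'd'
   9  s[7:],s[5:]  1  'd'
  10  s[5:],s[2:]  0  ''
  11  s[2:],s[10:]  0  ''
  12  s[10:],s[0:]  1  'f'

n(n+1)/2 = 13·14/2 = 91
Σ LCP = 0 + 1 + 1 + 0 + 1 + 2 + 1 + 0 + 1 + 1 + 0 + 0 + 1 = 9
distinct = 91 − 9 = 82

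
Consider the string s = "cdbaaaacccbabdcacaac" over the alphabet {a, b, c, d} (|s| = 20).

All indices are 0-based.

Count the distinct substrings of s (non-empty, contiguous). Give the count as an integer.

rank→(start, suffix):
  0 → (3, 'aaaacccbabdcacaac')
  1 → (4, 'aaacccbabdcacaac')
  2 → (17, 'aac')
  3 → (5, 'aacccbabdcacaac')
  4 → (11, 'abdcacaac')
  5 → (18, 'ac')
  6 → (15, 'acaac')
  7 → (6, 'acccbabdcacaac')
  8 → (2, 'baaaacccbabdcacaac')
  9 → (10, 'babdcacaac')
  10 → (12, 'bdcacaac')
  11 → (19, 'c')
  12 → (16, 'caac')
  13 → (14, 'cacaac')
  14 → (9, 'cbabdcacaac')
  15 → (8, 'ccbabdcacaac')
  16 → (7, 'cccbabdcacaac')
  17 → (0, 'cdbaaaacccbabdcacaac')
  18 → (1, 'dbaaaacccbabdcacaac')
  19 → (13, 'dcacaac')

SA = [3, 4, 17, 5, 11, 18, 15, 6, 2, 10, 12, 19, 16, 14, 9, 8, 7, 0, 1, 13]
[i] adj suffixes → lcp
  [1] 3/4 → 3 ('aaa')
  [2] 4/17 → 2 ('aa')
  [3] 17/5 → 3 ('aac')
  [4] 5/11 → 1 ('a')
  [5] 11/18 → 1 ('a')
  [6] 18/15 → 2 ('ac')
  [7] 15/6 → 2 ('ac')
  [8] 6/2 → 0 ('')
  [9] 2/10 → 2 ('ba')
  [10] 10/12 → 1 ('b')
  [11] 12/19 → 0 ('')
  [12] 19/16 → 1 ('c')
  [13] 16/14 → 2 ('ca')
  [14] 14/9 → 1 ('c')
  [15] 9/8 → 1 ('c')
  [16] 8/7 → 2 ('cc')
  [17] 7/0 → 1 ('c')
  [18] 0/1 → 0 ('')
  [19] 1/13 → 1 ('d')

n(n+1)/2 = 20·21/2 = 210
Σ LCP = 0 + 3 + 2 + 3 + 1 + 1 + 2 + 2 + 0 + 2 + 1 + 0 + 1 + 2 + 1 + 1 + 2 + 1 + 0 + 1 = 26
distinct = 210 − 26 = 184

184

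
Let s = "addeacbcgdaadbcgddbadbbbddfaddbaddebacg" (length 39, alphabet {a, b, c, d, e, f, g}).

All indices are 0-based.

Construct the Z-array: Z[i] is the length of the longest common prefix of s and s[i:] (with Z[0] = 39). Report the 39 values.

Z[0]=39
i=1: fresh scan; Z[1]=0
i=2: fresh scan; Z[2]=0
i=3: fresh scan; Z[3]=0
i=4: fresh scan; Z[4]=1 extend→box=[4,5)
i=5: fresh scan; Z[5]=0
i=6: fresh scan; Z[6]=0
i=7: fresh scan; Z[7]=0
i=8: fresh scan; Z[8]=0
i=9: fresh scan; Z[9]=0
i=10: fresh scan; Z[10]=1 extend→box=[10,11)
i=11: fresh scan; Z[11]=2 extend→box=[11,13)
i=12: min(r-i=1, Z[1]=0)=0; Z[12]=0
i=13: fresh scan; Z[13]=0
i=14: fresh scan; Z[14]=0
i=15: fresh scan; Z[15]=0
i=16: fresh scan; Z[16]=0
i=17: fresh scan; Z[17]=0
i=18: fresh scan; Z[18]=0
i=19: fresh scan; Z[19]=2 extend→box=[19,21)
i=20: min(r-i=1, Z[1]=0)=0; Z[20]=0
i=21: fresh scan; Z[21]=0
i=22: fresh scan; Z[22]=0
i=23: fresh scan; Z[23]=0
i=24: fresh scan; Z[24]=0
i=25: fresh scan; Z[25]=0
i=26: fresh scan; Z[26]=0
i=27: fresh scan; Z[27]=3 extend→box=[27,30)
i=28: min(r-i=2, Z[1]=0)=0; Z[28]=0
i=29: min(r-i=1, Z[2]=0)=0; Z[29]=0
i=30: fresh scan; Z[30]=0
i=31: fresh scan; Z[31]=4 extend→box=[31,35)
i=32: min(r-i=3, Z[1]=0)=0; Z[32]=0
i=33: min(r-i=2, Z[2]=0)=0; Z[33]=0
i=34: min(r-i=1, Z[3]=0)=0; Z[34]=0
i=35: fresh scan; Z[35]=0
i=36: fresh scan; Z[36]=1 extend→box=[36,37)
i=37: fresh scan; Z[37]=0
i=38: fresh scan; Z[38]=0

[39, 0, 0, 0, 1, 0, 0, 0, 0, 0, 1, 2, 0, 0, 0, 0, 0, 0, 0, 2, 0, 0, 0, 0, 0, 0, 0, 3, 0, 0, 0, 4, 0, 0, 0, 0, 1, 0, 0]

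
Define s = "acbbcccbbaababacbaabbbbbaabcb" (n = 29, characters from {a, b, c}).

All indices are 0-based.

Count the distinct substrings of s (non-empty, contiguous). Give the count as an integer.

sorted suffixes:
  #0 SA[0]=9  'aababacbaabbbbbaabcb'
  #1 SA[1]=17  'aabbbbbaabcb'
  #2 SA[2]=24  'aabcb'
  #3 SA[3]=10  'ababacbaabbbbbaabcb'
  #4 SA[4]=12  'abacbaabbbbbaabcb'
  #5 SA[5]=18  'abbbbbaabcb'
  #6 SA[6]=25  'abcb'
  #7 SA[7]=14  'acbaabbbbbaabcb'
  #8 SA[8]=0  'acbbcccbbaababacbaabbbbbaabcb'
  #9 SA[9]=28  'b'
  #10 SA[10]=8  'baababacbaabbbbbaabcb'
  #11 SA[11]=16  'baabbbbbaabcb'
  #12 SA[12]=23  'baabcb'
  #13 SA[13]=11  'babacbaabbbbbaabcb'
  #14 SA[14]=13  'bacbaabbbbbaabcb'
  #15 SA[15]=7  'bbaababacbaabbbbbaabcb'
  #16 SA[16]=22  'bbaabcb'
  #17 SA[17]=21  'bbbaabcb'
  #18 SA[18]=20  'bbbbaabcb'
  #19 SA[19]=19  'bbbbbaabcb'
  #20 SA[20]=2  'bbcccbbaababacbaabbbbbaabcb'
  #21 SA[21]=26  'bcb'
  #22 SA[22]=3  'bcccbbaababacbaabbbbbaabcb'
  #23 SA[23]=27  'cb'
  #24 SA[24]=15  'cbaabbbbbaabcb'
  #25 SA[25]=6  'cbbaababacbaabbbbbaabcb'
  #26 SA[26]=1  'cbbcccbbaababacbaabbbbbaabcb'
  #27 SA[27]=5  'ccbbaababacbaabbbbbaabcb'
  #28 SA[28]=4  'cccbbaababacbaabbbbbaabcb'

SA = [9, 17, 24, 10, 12, 18, 25, 14, 0, 28, 8, 16, 23, 11, 13, 7, 22, 21, 20, 19, 2, 26, 3, 27, 15, 6, 1, 5, 4]
i: (SA[i-1],SA[i]) lcp shared
  1: (9,17) 3 'aab'
  2: (17,24) 3 'aab'
  3: (24,10) 1 'a'
  4: (10,12) 3 'aba'
  5: (12,18) 2 'ab'
  6: (18,25) 2 'ab'
  7: (25,14) 1 'a'
  8: (14,0) 3 'acb'
  9: (0,28) 0 ''
  10: (28,8) 1 'b'
  11: (8,16) 4 'baab'
  12: (16,23) 4 'baab'
  13: (23,11) 2 'ba'
  14: (11,13) 2 'ba'
  15: (13,7) 1 'b'
  16: (7,22) 5 'bbaab'
  17: (22,21) 2 'bb'
  18: (21,20) 3 'bbb'
  19: (20,19) 4 'bbbb'
  20: (19,2) 2 'bb'
  21: (2,26) 1 'b'
  22: (26,3) 2 'bc'
  23: (3,27) 0 ''
  24: (27,15) 2 'cb'
  25: (15,6) 2 'cb'
  26: (6,1) 3 'cbb'
  27: (1,5) 1 'c'
  28: (5,4) 2 'cc'

n(n+1)/2 = 29·30/2 = 435
Σ LCP = 0 + 3 + 3 + 1 + 3 + 2 + 2 + 1 + 3 + 0 + 1 + 4 + 4 + 2 + 2 + 1 + 5 + 2 + 3 + 4 + 2 + 1 + 2 + 0 + 2 + 2 + 3 + 1 + 2 = 61
distinct = 435 − 61 = 374

374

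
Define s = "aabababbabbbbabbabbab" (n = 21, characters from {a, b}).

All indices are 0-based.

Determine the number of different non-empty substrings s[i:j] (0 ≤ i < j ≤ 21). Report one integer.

rank | idx | suffix
   0 |   0 | aabababbabbbbabbabbab
   1 |  19 | ab
   2 |   1 | abababbabbbbabbabbab
   3 |   3 | ababbabbbbabbabbab
   4 |  16 | abbab
   5 |  13 | abbabbab
   6 |   5 | abbabbbbabbabbab
   7 |   8 | abbbbabbabbab
   8 |  20 | b
   9 |  18 | bab
  10 |   2 | bababbabbbbabbabbab
  11 |  15 | babbab
  12 |  12 | babbabbab
  13 |   4 | babbabbbbabbabbab
  14 |   7 | babbbbabbabbab
  15 |  17 | bbab
  16 |  14 | bbabbab
  17 |  11 | bbabbabbab
  18 |   6 | bbabbbbabbabbab
  19 |  10 | bbbabbabbab
  20 |   9 | bbbbabbabbab

SA = [0, 19, 1, 3, 16, 13, 5, 8, 20, 18, 2, 15, 12, 4, 7, 17, 14, 11, 6, 10, 9]
[i] adj suffixes → lcp
  [1] 0/19 → 1 ('a')
  [2] 19/1 → 2 ('ab')
  [3] 1/3 → 4 ('abab')
  [4] 3/16 → 2 ('ab')
  [5] 16/13 → 5 ('abbab')
  [6] 13/5 → 6 ('abbabb')
  [7] 5/8 → 3 ('abb')
  [8] 8/20 → 0 ('')
  [9] 20/18 → 1 ('b')
  [10] 18/2 → 3 ('bab')
  [11] 2/15 → 3 ('bab')
  [12] 15/12 → 6 ('babbab')
  [13] 12/4 → 7 ('babbabb')
  [14] 4/7 → 4 ('babb')
  [15] 7/17 → 1 ('b')
  [16] 17/14 → 4 ('bbab')
  [17] 14/11 → 7 ('bbabbab')
  [18] 11/6 → 5 ('bbabb')
  [19] 6/10 → 2 ('bb')
  [20] 10/9 → 3 ('bbb')

n(n+1)/2 = 21·22/2 = 231
Σ LCP = 0 + 1 + 2 + 4 + 2 + 5 + 6 + 3 + 0 + 1 + 3 + 3 + 6 + 7 + 4 + 1 + 4 + 7 + 5 + 2 + 3 = 69
distinct = 231 − 69 = 162

162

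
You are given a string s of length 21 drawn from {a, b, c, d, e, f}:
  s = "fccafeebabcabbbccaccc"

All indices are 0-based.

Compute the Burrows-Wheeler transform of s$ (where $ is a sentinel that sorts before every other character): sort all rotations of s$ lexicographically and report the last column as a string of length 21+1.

rank  rotation                last
    0  $fccafeebabcabbbccaccc  c
    1  abbbccaccc$fccafeebabc  c
    2  abcabbbccaccc$fccafeeb  b
    3  accc$fccafeebabcabbbcc  c
    4  afeebabcabbbccaccc$fcc  c
    5  babcabbbccaccc$fccafee  e
    6  bbbccaccc$fccafeebabca  a
    7  bbccaccc$fccafeebabcab  b
    8  bcabbbccaccc$fccafeeba  a
    9  bccaccc$fccafeebabcabb  b
   10  c$fccafeebabcabbbccacc  c
   11  cabbbccaccc$fccafeebab  b
   12  caccc$fccafeebabcabbbc  c
   13  cafeebabcabbbccaccc$fc  c
   14  cc$fccafeebabcabbbccac  c
   15  ccaccc$fccafeebabcabbb  b
   16  ccafeebabcabbbccaccc$f  f
   17  ccc$fccafeebabcabbbcca  a
   18  ebabcabbbccaccc$fccafe  e
   19  eebabcabbbccaccc$fccaf  f
   20  fccafeebabcabbbccaccc$  $
   21  feebabcabbbccaccc$fcca  a

ccbcceababcbcccbfaef$a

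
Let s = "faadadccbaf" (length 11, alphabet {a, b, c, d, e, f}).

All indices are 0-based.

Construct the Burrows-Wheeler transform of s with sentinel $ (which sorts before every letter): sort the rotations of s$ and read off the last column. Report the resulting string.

rank  rotation      last
    0  $faadadccbaf  f
    1  aadadccbaf$f  f
    2  adadccbaf$fa  a
    3  adccbaf$faad  d
    4  af$faadadccb  b
    5  baf$faadadcc  c
    6  cbaf$faadadc  c
    7  ccbaf$faadad  d
    8  dadccbaf$faa  a
    9  dccbaf$faada  a
   10  f$faadadccba  a
   11  faadadccbaf$  $

ffadbccdaaa$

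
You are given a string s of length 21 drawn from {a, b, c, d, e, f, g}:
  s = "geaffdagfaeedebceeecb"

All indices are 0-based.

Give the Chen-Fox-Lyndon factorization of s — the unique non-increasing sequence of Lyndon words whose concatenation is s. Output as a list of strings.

emit factor 1: 'g' (i=0, period=1)
emit factor 2: 'e' (i=1, period=1)
emit factor 3: 'affdagf' (i=2, period=7)
emit factor 4: 'aeedebceeecb' (i=9, period=12)

["g", "e", "affdagf", "aeedebceeecb"]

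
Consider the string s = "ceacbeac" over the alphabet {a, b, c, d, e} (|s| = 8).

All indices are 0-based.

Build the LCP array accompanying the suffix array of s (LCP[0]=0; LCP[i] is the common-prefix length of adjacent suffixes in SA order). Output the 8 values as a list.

[0, 2, 0, 0, 1, 1, 0, 3]

rank→(start, suffix):
  0 → (6, 'ac')
  1 → (2, 'acbeac')
  2 → (4, 'beac')
  3 → (7, 'c')
  4 → (3, 'cbeac')
  5 → (0, 'ceacbeac')
  6 → (5, 'eac')
  7 → (1, 'eacbeac')

SA = [6, 2, 4, 7, 3, 0, 5, 1]
rank  pair      lcp
   1  s[6:],s[2:]  2  'ac'
   2  s[2:],s[4:]  0  ''
   3  s[4:],s[7:]  0  ''
   4  s[7:],s[3:]  1  'c'
   5  s[3:],s[0:]  1  'c'
   6  s[0:],s[5:]  0  ''
   7  s[5:],s[1:]  3  'eac'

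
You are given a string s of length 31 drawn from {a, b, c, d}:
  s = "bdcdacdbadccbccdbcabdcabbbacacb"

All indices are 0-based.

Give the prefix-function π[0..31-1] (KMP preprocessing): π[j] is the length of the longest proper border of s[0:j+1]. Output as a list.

[0, 0, 0, 0, 0, 0, 0, 1, 0, 0, 0, 0, 1, 0, 0, 0, 1, 0, 0, 1, 2, 3, 0, 1, 1, 1, 0, 0, 0, 0, 1]

π[0] = 0
j=1 s[j]='d': π[1]=0 (border '')
j=2 s[j]='c': π[2]=0 (border '')
j=3 s[j]='d': π[3]=0 (border '')
j=4 s[j]='a': π[4]=0 (border '')
j=5 s[j]='c': π[5]=0 (border '')
j=6 s[j]='d': π[6]=0 (border '')
j=7 s[j]='b': π[7]=1 (border 'b')
j=8 s[j]='a': k: 1→0; π[8]=0 (border '')
j=9 s[j]='d': π[9]=0 (border '')
j=10 s[j]='c': π[10]=0 (border '')
j=11 s[j]='c': π[11]=0 (border '')
j=12 s[j]='b': π[12]=1 (border 'b')
j=13 s[j]='c': k: 1→0; π[13]=0 (border '')
j=14 s[j]='c': π[14]=0 (border '')
j=15 s[j]='d': π[15]=0 (border '')
j=16 s[j]='b': π[16]=1 (border 'b')
j=17 s[j]='c': k: 1→0; π[17]=0 (border '')
j=18 s[j]='a': π[18]=0 (border '')
j=19 s[j]='b': π[19]=1 (border 'b')
j=20 s[j]='d': π[20]=2 (border 'bd')
j=21 s[j]='c': π[21]=3 (border 'bdc')
j=22 s[j]='a': k: 3→0; π[22]=0 (border '')
j=23 s[j]='b': π[23]=1 (border 'b')
j=24 s[j]='b': k: 1→0; π[24]=1 (border 'b')
j=25 s[j]='b': k: 1→0; π[25]=1 (border 'b')
j=26 s[j]='a': k: 1→0; π[26]=0 (border '')
j=27 s[j]='c': π[27]=0 (border '')
j=28 s[j]='a': π[28]=0 (border '')
j=29 s[j]='c': π[29]=0 (border '')
j=30 s[j]='b': π[30]=1 (border 'b')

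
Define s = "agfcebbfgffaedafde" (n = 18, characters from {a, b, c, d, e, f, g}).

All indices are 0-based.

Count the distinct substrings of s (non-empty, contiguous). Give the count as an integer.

159

rank | idx | suffix
   0 |  11 | aedafde
   1 |  14 | afde
   2 |   0 | agfcebbfgffaedafde
   3 |   5 | bbfgffaedafde
   4 |   6 | bfgffaedafde
   5 |   3 | cebbfgffaedafde
   6 |  13 | dafde
   7 |  16 | de
   8 |  17 | e
   9 |   4 | ebbfgffaedafde
  10 |  12 | edafde
  11 |  10 | faedafde
  12 |   2 | fcebbfgffaedafde
  13 |  15 | fde
  14 |   9 | ffaedafde
  15 |   7 | fgffaedafde
  16 |   1 | gfcebbfgffaedafde
  17 |   8 | gffaedafde

SA = [11, 14, 0, 5, 6, 3, 13, 16, 17, 4, 12, 10, 2, 15, 9, 7, 1, 8]
rank  pair      lcp
   1  s[11:],s[14:]  1  'a'
   2  s[14:],s[0:]  1  'a'
   3  s[0:],s[5:]  0  ''
   4  s[5:],s[6:]  1  'b'
   5  s[6:],s[3:]  0  ''
   6  s[3:],s[13:]  0  ''
   7  s[13:],s[16:]  1  'd'
   8  s[16:],s[17:]  0  ''
   9  s[17:],s[4:]  1  'e'
  10  s[4:],s[12:]  1  'e'
  11  s[12:],s[10:]  0  ''
  12  s[10:],s[2:]  1  'f'
  13  s[2:],s[15:]  1  'f'
  14  s[15:],s[9:]  1  'f'
  15  s[9:],s[7:]  1  'f'
  16  s[7:],s[1:]  0  ''
  17  s[1:],s[8:]  2  'gf'

n(n+1)/2 = 18·19/2 = 171
Σ LCP = 0 + 1 + 1 + 0 + 1 + 0 + 0 + 1 + 0 + 1 + 1 + 0 + 1 + 1 + 1 + 1 + 0 + 2 = 12
distinct = 171 − 12 = 159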